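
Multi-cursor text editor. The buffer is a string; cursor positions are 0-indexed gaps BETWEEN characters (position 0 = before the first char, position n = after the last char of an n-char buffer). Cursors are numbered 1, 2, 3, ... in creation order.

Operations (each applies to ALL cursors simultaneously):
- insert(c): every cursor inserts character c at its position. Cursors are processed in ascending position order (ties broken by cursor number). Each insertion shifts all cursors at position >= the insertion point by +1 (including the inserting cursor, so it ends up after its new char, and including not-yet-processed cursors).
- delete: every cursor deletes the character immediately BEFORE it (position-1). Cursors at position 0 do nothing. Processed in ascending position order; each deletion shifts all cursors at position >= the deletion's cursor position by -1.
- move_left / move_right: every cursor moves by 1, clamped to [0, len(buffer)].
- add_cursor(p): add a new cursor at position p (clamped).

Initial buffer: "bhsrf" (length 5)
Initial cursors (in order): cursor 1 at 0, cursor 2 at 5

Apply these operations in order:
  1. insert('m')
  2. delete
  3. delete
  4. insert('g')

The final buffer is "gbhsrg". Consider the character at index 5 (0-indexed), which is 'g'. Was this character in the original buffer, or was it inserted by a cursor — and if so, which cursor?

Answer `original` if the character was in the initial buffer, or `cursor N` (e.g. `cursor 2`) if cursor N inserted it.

Answer: cursor 2

Derivation:
After op 1 (insert('m')): buffer="mbhsrfm" (len 7), cursors c1@1 c2@7, authorship 1.....2
After op 2 (delete): buffer="bhsrf" (len 5), cursors c1@0 c2@5, authorship .....
After op 3 (delete): buffer="bhsr" (len 4), cursors c1@0 c2@4, authorship ....
After op 4 (insert('g')): buffer="gbhsrg" (len 6), cursors c1@1 c2@6, authorship 1....2
Authorship (.=original, N=cursor N): 1 . . . . 2
Index 5: author = 2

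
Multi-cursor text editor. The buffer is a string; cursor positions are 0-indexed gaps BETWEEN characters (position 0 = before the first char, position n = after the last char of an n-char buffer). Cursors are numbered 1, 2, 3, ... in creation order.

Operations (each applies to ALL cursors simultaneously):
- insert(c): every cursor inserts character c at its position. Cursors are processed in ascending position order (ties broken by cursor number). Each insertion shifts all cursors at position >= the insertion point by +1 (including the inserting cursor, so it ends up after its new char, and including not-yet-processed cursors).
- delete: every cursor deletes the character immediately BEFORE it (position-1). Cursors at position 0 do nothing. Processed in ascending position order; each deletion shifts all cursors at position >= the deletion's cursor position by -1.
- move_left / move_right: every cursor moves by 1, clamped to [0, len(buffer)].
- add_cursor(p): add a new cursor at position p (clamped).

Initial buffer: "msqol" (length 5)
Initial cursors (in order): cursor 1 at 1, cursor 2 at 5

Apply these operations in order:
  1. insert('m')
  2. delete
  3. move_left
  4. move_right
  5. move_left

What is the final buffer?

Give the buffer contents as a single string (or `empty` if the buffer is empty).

After op 1 (insert('m')): buffer="mmsqolm" (len 7), cursors c1@2 c2@7, authorship .1....2
After op 2 (delete): buffer="msqol" (len 5), cursors c1@1 c2@5, authorship .....
After op 3 (move_left): buffer="msqol" (len 5), cursors c1@0 c2@4, authorship .....
After op 4 (move_right): buffer="msqol" (len 5), cursors c1@1 c2@5, authorship .....
After op 5 (move_left): buffer="msqol" (len 5), cursors c1@0 c2@4, authorship .....

Answer: msqol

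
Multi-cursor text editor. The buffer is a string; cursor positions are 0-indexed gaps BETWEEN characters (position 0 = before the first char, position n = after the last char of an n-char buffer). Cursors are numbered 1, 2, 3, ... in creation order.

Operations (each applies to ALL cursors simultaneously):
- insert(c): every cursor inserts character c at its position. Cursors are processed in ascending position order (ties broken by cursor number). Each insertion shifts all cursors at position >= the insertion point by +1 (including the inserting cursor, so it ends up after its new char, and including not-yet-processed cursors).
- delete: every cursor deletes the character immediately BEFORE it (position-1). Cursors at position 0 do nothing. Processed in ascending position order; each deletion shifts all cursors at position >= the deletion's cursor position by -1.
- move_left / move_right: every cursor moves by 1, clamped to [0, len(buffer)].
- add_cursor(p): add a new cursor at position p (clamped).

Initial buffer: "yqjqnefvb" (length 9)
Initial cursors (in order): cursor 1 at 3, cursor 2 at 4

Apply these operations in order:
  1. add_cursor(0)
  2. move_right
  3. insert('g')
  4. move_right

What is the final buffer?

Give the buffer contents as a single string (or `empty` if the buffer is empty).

Answer: ygqjqgngefvb

Derivation:
After op 1 (add_cursor(0)): buffer="yqjqnefvb" (len 9), cursors c3@0 c1@3 c2@4, authorship .........
After op 2 (move_right): buffer="yqjqnefvb" (len 9), cursors c3@1 c1@4 c2@5, authorship .........
After op 3 (insert('g')): buffer="ygqjqgngefvb" (len 12), cursors c3@2 c1@6 c2@8, authorship .3...1.2....
After op 4 (move_right): buffer="ygqjqgngefvb" (len 12), cursors c3@3 c1@7 c2@9, authorship .3...1.2....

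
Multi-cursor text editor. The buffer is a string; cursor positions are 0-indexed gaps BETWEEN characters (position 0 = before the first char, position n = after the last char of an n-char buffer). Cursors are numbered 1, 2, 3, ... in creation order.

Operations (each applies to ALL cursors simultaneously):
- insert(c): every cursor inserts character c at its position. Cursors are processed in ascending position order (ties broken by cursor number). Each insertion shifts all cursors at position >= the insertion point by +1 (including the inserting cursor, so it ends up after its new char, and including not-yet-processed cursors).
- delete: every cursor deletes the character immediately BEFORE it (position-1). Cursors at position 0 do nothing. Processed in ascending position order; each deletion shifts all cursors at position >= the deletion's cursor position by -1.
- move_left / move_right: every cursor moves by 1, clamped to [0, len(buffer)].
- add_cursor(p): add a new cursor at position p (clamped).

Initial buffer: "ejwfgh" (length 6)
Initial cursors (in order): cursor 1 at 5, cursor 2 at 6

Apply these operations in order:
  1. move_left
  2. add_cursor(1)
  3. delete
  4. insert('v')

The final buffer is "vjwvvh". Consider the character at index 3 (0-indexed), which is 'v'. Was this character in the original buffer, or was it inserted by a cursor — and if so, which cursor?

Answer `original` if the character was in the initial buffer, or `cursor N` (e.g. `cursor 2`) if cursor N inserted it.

After op 1 (move_left): buffer="ejwfgh" (len 6), cursors c1@4 c2@5, authorship ......
After op 2 (add_cursor(1)): buffer="ejwfgh" (len 6), cursors c3@1 c1@4 c2@5, authorship ......
After op 3 (delete): buffer="jwh" (len 3), cursors c3@0 c1@2 c2@2, authorship ...
After op 4 (insert('v')): buffer="vjwvvh" (len 6), cursors c3@1 c1@5 c2@5, authorship 3..12.
Authorship (.=original, N=cursor N): 3 . . 1 2 .
Index 3: author = 1

Answer: cursor 1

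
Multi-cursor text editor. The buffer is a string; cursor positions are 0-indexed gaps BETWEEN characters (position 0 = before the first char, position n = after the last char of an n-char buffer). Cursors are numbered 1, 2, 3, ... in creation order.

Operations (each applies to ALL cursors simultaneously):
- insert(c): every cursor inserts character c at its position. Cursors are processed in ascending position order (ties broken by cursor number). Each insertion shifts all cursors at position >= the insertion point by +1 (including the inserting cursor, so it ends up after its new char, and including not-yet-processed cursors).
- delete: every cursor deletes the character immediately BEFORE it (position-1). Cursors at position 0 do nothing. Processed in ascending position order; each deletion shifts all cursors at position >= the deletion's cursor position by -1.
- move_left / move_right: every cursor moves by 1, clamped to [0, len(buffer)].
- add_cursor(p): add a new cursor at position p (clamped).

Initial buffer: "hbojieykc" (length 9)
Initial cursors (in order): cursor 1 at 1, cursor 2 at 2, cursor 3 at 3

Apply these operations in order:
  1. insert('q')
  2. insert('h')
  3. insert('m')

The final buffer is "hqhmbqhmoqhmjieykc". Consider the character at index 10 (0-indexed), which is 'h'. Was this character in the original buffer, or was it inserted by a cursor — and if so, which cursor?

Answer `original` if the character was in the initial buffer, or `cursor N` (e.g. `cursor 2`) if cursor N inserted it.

After op 1 (insert('q')): buffer="hqbqoqjieykc" (len 12), cursors c1@2 c2@4 c3@6, authorship .1.2.3......
After op 2 (insert('h')): buffer="hqhbqhoqhjieykc" (len 15), cursors c1@3 c2@6 c3@9, authorship .11.22.33......
After op 3 (insert('m')): buffer="hqhmbqhmoqhmjieykc" (len 18), cursors c1@4 c2@8 c3@12, authorship .111.222.333......
Authorship (.=original, N=cursor N): . 1 1 1 . 2 2 2 . 3 3 3 . . . . . .
Index 10: author = 3

Answer: cursor 3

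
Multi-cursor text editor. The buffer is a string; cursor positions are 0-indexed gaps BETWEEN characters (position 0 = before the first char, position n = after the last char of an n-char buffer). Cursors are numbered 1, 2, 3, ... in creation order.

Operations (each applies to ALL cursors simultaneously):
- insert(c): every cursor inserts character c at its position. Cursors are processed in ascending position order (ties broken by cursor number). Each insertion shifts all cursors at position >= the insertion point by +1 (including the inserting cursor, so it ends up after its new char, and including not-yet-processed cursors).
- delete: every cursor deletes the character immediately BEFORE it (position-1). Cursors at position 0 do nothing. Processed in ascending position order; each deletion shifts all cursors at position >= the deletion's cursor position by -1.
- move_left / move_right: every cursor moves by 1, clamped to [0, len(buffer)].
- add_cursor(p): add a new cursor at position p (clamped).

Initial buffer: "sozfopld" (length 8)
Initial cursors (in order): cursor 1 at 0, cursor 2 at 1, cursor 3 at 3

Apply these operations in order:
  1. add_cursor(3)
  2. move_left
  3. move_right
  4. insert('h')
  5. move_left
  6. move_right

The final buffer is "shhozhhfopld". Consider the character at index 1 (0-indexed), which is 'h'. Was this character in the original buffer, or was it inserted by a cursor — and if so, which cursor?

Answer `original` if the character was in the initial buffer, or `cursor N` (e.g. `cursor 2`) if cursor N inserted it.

Answer: cursor 1

Derivation:
After op 1 (add_cursor(3)): buffer="sozfopld" (len 8), cursors c1@0 c2@1 c3@3 c4@3, authorship ........
After op 2 (move_left): buffer="sozfopld" (len 8), cursors c1@0 c2@0 c3@2 c4@2, authorship ........
After op 3 (move_right): buffer="sozfopld" (len 8), cursors c1@1 c2@1 c3@3 c4@3, authorship ........
After op 4 (insert('h')): buffer="shhozhhfopld" (len 12), cursors c1@3 c2@3 c3@7 c4@7, authorship .12..34.....
After op 5 (move_left): buffer="shhozhhfopld" (len 12), cursors c1@2 c2@2 c3@6 c4@6, authorship .12..34.....
After op 6 (move_right): buffer="shhozhhfopld" (len 12), cursors c1@3 c2@3 c3@7 c4@7, authorship .12..34.....
Authorship (.=original, N=cursor N): . 1 2 . . 3 4 . . . . .
Index 1: author = 1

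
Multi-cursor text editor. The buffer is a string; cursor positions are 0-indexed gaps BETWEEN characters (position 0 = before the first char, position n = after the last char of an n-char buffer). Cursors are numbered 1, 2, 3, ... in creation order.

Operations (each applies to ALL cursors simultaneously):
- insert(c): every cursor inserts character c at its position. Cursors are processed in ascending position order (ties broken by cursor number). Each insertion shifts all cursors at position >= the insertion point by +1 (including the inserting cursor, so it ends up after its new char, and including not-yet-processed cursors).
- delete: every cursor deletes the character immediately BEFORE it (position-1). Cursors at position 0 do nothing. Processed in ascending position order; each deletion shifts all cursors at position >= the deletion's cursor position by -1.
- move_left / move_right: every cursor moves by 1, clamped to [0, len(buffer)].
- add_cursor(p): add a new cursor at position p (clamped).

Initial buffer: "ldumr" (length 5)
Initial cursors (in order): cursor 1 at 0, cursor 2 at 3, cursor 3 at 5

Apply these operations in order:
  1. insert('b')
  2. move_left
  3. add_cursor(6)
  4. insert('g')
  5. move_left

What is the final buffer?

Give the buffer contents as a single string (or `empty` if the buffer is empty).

After op 1 (insert('b')): buffer="bldubmrb" (len 8), cursors c1@1 c2@5 c3@8, authorship 1...2..3
After op 2 (move_left): buffer="bldubmrb" (len 8), cursors c1@0 c2@4 c3@7, authorship 1...2..3
After op 3 (add_cursor(6)): buffer="bldubmrb" (len 8), cursors c1@0 c2@4 c4@6 c3@7, authorship 1...2..3
After op 4 (insert('g')): buffer="gbldugbmgrgb" (len 12), cursors c1@1 c2@6 c4@9 c3@11, authorship 11...22.4.33
After op 5 (move_left): buffer="gbldugbmgrgb" (len 12), cursors c1@0 c2@5 c4@8 c3@10, authorship 11...22.4.33

Answer: gbldugbmgrgb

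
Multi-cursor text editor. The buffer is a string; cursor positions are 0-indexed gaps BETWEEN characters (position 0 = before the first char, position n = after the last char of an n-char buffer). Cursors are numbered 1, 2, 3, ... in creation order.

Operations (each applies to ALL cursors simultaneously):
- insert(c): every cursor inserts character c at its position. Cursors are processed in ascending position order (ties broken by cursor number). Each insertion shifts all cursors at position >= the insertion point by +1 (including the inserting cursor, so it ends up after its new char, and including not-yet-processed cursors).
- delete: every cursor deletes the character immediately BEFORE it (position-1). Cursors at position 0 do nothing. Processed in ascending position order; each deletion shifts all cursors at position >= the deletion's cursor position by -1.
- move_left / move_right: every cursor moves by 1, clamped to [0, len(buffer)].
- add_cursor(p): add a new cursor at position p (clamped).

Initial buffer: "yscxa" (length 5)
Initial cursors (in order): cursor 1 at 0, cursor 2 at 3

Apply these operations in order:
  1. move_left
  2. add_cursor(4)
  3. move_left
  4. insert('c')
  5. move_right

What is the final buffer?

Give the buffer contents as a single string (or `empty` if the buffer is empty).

After op 1 (move_left): buffer="yscxa" (len 5), cursors c1@0 c2@2, authorship .....
After op 2 (add_cursor(4)): buffer="yscxa" (len 5), cursors c1@0 c2@2 c3@4, authorship .....
After op 3 (move_left): buffer="yscxa" (len 5), cursors c1@0 c2@1 c3@3, authorship .....
After op 4 (insert('c')): buffer="cycsccxa" (len 8), cursors c1@1 c2@3 c3@6, authorship 1.2..3..
After op 5 (move_right): buffer="cycsccxa" (len 8), cursors c1@2 c2@4 c3@7, authorship 1.2..3..

Answer: cycsccxa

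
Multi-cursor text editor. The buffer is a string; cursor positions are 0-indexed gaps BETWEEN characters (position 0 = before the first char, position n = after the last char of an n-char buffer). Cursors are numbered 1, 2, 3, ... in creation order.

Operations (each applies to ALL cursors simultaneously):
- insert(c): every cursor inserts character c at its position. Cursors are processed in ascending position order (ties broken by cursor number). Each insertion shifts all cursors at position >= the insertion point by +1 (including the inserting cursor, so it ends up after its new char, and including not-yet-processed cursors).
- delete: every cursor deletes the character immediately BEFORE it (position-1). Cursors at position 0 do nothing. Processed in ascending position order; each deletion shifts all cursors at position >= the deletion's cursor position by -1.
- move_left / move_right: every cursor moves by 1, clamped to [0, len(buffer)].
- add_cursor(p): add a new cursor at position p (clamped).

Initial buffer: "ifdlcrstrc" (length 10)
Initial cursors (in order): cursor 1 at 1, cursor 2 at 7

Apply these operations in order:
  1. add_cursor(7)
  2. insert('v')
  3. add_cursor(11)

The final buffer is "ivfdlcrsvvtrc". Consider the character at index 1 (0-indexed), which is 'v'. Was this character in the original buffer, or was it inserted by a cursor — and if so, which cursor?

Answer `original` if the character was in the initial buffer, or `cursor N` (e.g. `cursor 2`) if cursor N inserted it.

Answer: cursor 1

Derivation:
After op 1 (add_cursor(7)): buffer="ifdlcrstrc" (len 10), cursors c1@1 c2@7 c3@7, authorship ..........
After op 2 (insert('v')): buffer="ivfdlcrsvvtrc" (len 13), cursors c1@2 c2@10 c3@10, authorship .1......23...
After op 3 (add_cursor(11)): buffer="ivfdlcrsvvtrc" (len 13), cursors c1@2 c2@10 c3@10 c4@11, authorship .1......23...
Authorship (.=original, N=cursor N): . 1 . . . . . . 2 3 . . .
Index 1: author = 1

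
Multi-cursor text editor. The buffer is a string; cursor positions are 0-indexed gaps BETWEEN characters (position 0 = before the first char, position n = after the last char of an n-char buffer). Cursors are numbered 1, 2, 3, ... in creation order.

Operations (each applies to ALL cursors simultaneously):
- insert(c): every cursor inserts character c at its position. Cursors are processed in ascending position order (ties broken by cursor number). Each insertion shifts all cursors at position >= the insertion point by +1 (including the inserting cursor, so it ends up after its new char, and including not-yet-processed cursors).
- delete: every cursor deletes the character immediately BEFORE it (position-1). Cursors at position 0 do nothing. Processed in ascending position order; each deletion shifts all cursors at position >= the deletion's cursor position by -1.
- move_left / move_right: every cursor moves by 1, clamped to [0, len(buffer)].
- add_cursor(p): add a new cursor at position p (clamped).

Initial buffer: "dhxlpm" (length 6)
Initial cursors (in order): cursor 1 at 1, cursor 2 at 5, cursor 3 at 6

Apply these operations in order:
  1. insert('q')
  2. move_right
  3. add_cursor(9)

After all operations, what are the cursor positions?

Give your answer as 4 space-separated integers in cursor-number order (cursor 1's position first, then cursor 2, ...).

After op 1 (insert('q')): buffer="dqhxlpqmq" (len 9), cursors c1@2 c2@7 c3@9, authorship .1....2.3
After op 2 (move_right): buffer="dqhxlpqmq" (len 9), cursors c1@3 c2@8 c3@9, authorship .1....2.3
After op 3 (add_cursor(9)): buffer="dqhxlpqmq" (len 9), cursors c1@3 c2@8 c3@9 c4@9, authorship .1....2.3

Answer: 3 8 9 9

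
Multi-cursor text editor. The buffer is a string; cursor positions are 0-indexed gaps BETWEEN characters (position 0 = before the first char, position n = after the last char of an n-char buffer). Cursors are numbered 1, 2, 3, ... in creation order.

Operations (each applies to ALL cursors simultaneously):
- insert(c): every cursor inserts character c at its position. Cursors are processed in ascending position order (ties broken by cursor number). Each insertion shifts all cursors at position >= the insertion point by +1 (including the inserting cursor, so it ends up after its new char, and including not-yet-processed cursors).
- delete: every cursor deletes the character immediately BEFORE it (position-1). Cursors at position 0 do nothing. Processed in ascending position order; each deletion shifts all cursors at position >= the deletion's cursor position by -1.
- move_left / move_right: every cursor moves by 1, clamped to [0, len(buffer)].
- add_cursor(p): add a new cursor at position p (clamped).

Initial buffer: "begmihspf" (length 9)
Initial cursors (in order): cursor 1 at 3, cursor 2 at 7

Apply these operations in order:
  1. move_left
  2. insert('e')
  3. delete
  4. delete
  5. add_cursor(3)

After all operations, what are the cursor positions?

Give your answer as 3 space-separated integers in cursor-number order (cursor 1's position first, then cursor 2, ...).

Answer: 1 4 3

Derivation:
After op 1 (move_left): buffer="begmihspf" (len 9), cursors c1@2 c2@6, authorship .........
After op 2 (insert('e')): buffer="beegmihespf" (len 11), cursors c1@3 c2@8, authorship ..1....2...
After op 3 (delete): buffer="begmihspf" (len 9), cursors c1@2 c2@6, authorship .........
After op 4 (delete): buffer="bgmispf" (len 7), cursors c1@1 c2@4, authorship .......
After op 5 (add_cursor(3)): buffer="bgmispf" (len 7), cursors c1@1 c3@3 c2@4, authorship .......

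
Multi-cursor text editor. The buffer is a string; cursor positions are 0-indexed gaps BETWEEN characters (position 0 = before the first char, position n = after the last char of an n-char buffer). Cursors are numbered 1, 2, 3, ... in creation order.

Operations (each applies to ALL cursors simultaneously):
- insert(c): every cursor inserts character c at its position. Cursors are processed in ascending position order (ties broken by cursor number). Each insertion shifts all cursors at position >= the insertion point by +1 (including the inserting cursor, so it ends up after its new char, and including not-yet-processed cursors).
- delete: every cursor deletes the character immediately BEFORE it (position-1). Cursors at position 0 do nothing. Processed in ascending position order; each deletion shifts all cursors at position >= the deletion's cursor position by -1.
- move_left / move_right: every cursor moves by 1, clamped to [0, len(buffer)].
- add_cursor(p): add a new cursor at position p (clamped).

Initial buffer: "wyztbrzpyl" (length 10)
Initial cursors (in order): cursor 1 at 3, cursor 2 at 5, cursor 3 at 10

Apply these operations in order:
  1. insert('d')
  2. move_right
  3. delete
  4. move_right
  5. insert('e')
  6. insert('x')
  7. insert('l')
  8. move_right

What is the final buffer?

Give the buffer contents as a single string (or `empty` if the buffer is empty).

After op 1 (insert('d')): buffer="wyzdtbdrzpyld" (len 13), cursors c1@4 c2@7 c3@13, authorship ...1..2.....3
After op 2 (move_right): buffer="wyzdtbdrzpyld" (len 13), cursors c1@5 c2@8 c3@13, authorship ...1..2.....3
After op 3 (delete): buffer="wyzdbdzpyl" (len 10), cursors c1@4 c2@6 c3@10, authorship ...1.2....
After op 4 (move_right): buffer="wyzdbdzpyl" (len 10), cursors c1@5 c2@7 c3@10, authorship ...1.2....
After op 5 (insert('e')): buffer="wyzdbedzepyle" (len 13), cursors c1@6 c2@9 c3@13, authorship ...1.12.2...3
After op 6 (insert('x')): buffer="wyzdbexdzexpylex" (len 16), cursors c1@7 c2@11 c3@16, authorship ...1.112.22...33
After op 7 (insert('l')): buffer="wyzdbexldzexlpylexl" (len 19), cursors c1@8 c2@13 c3@19, authorship ...1.1112.222...333
After op 8 (move_right): buffer="wyzdbexldzexlpylexl" (len 19), cursors c1@9 c2@14 c3@19, authorship ...1.1112.222...333

Answer: wyzdbexldzexlpylexl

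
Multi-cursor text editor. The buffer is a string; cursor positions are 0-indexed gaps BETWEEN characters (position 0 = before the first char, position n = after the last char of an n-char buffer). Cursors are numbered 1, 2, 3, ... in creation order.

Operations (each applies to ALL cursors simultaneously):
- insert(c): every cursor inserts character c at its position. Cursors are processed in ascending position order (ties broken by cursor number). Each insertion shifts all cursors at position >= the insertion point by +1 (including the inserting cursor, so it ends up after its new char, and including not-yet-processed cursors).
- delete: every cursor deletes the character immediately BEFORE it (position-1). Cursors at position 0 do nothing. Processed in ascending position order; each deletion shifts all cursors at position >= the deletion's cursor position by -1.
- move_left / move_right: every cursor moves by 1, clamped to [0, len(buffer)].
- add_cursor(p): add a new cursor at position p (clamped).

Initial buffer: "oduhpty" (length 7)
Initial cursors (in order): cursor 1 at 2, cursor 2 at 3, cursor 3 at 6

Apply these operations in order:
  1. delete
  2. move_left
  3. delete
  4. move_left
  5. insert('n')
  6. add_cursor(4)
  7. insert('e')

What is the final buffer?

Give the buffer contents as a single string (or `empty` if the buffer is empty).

Answer: nnneeeoepy

Derivation:
After op 1 (delete): buffer="ohpy" (len 4), cursors c1@1 c2@1 c3@3, authorship ....
After op 2 (move_left): buffer="ohpy" (len 4), cursors c1@0 c2@0 c3@2, authorship ....
After op 3 (delete): buffer="opy" (len 3), cursors c1@0 c2@0 c3@1, authorship ...
After op 4 (move_left): buffer="opy" (len 3), cursors c1@0 c2@0 c3@0, authorship ...
After op 5 (insert('n')): buffer="nnnopy" (len 6), cursors c1@3 c2@3 c3@3, authorship 123...
After op 6 (add_cursor(4)): buffer="nnnopy" (len 6), cursors c1@3 c2@3 c3@3 c4@4, authorship 123...
After op 7 (insert('e')): buffer="nnneeeoepy" (len 10), cursors c1@6 c2@6 c3@6 c4@8, authorship 123123.4..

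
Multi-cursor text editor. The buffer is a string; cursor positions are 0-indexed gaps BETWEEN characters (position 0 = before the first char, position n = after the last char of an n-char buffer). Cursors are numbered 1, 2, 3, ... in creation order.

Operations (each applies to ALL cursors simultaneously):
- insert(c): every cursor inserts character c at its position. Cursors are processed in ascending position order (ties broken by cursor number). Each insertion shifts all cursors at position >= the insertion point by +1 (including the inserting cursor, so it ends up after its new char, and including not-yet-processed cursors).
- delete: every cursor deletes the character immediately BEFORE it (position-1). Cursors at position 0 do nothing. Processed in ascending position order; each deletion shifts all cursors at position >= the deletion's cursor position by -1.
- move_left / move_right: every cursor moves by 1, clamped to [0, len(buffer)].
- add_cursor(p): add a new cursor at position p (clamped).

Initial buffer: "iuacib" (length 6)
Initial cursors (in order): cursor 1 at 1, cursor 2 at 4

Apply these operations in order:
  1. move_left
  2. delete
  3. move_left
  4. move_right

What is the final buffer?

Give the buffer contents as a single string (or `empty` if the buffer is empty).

After op 1 (move_left): buffer="iuacib" (len 6), cursors c1@0 c2@3, authorship ......
After op 2 (delete): buffer="iucib" (len 5), cursors c1@0 c2@2, authorship .....
After op 3 (move_left): buffer="iucib" (len 5), cursors c1@0 c2@1, authorship .....
After op 4 (move_right): buffer="iucib" (len 5), cursors c1@1 c2@2, authorship .....

Answer: iucib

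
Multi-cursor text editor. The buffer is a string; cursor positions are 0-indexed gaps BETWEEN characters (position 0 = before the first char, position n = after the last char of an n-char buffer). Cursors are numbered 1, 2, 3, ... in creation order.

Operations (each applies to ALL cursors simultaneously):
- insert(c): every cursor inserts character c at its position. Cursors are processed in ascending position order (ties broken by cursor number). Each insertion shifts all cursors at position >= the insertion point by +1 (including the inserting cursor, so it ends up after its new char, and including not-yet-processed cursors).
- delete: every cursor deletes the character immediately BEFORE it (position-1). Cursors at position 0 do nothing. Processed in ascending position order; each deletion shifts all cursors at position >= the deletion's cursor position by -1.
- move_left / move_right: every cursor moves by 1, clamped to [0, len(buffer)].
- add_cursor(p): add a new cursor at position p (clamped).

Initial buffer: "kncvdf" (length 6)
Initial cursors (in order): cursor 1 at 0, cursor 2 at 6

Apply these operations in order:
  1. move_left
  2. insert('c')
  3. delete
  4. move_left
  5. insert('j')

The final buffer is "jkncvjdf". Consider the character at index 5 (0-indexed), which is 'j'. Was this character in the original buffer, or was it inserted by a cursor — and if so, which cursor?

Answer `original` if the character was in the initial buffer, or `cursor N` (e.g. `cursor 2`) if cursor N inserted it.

Answer: cursor 2

Derivation:
After op 1 (move_left): buffer="kncvdf" (len 6), cursors c1@0 c2@5, authorship ......
After op 2 (insert('c')): buffer="ckncvdcf" (len 8), cursors c1@1 c2@7, authorship 1.....2.
After op 3 (delete): buffer="kncvdf" (len 6), cursors c1@0 c2@5, authorship ......
After op 4 (move_left): buffer="kncvdf" (len 6), cursors c1@0 c2@4, authorship ......
After op 5 (insert('j')): buffer="jkncvjdf" (len 8), cursors c1@1 c2@6, authorship 1....2..
Authorship (.=original, N=cursor N): 1 . . . . 2 . .
Index 5: author = 2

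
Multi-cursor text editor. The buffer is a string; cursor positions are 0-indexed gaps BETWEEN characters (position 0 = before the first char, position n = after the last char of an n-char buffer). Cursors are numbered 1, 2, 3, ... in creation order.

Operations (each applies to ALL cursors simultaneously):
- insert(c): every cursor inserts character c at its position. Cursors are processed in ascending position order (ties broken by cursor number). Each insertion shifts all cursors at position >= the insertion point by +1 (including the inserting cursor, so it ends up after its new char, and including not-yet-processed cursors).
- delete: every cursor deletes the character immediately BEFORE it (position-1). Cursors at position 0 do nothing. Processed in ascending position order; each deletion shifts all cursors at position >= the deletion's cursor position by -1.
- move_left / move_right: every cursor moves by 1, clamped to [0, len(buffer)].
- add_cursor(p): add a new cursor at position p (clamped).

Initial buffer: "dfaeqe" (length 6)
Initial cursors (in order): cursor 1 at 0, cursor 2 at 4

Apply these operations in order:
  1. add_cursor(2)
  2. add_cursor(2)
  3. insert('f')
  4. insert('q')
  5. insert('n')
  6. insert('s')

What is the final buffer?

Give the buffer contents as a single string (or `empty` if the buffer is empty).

Answer: fqnsdfffqqnnssaefqnsqe

Derivation:
After op 1 (add_cursor(2)): buffer="dfaeqe" (len 6), cursors c1@0 c3@2 c2@4, authorship ......
After op 2 (add_cursor(2)): buffer="dfaeqe" (len 6), cursors c1@0 c3@2 c4@2 c2@4, authorship ......
After op 3 (insert('f')): buffer="fdfffaefqe" (len 10), cursors c1@1 c3@5 c4@5 c2@8, authorship 1..34..2..
After op 4 (insert('q')): buffer="fqdfffqqaefqqe" (len 14), cursors c1@2 c3@8 c4@8 c2@12, authorship 11..3434..22..
After op 5 (insert('n')): buffer="fqndfffqqnnaefqnqe" (len 18), cursors c1@3 c3@11 c4@11 c2@16, authorship 111..343434..222..
After op 6 (insert('s')): buffer="fqnsdfffqqnnssaefqnsqe" (len 22), cursors c1@4 c3@14 c4@14 c2@20, authorship 1111..34343434..2222..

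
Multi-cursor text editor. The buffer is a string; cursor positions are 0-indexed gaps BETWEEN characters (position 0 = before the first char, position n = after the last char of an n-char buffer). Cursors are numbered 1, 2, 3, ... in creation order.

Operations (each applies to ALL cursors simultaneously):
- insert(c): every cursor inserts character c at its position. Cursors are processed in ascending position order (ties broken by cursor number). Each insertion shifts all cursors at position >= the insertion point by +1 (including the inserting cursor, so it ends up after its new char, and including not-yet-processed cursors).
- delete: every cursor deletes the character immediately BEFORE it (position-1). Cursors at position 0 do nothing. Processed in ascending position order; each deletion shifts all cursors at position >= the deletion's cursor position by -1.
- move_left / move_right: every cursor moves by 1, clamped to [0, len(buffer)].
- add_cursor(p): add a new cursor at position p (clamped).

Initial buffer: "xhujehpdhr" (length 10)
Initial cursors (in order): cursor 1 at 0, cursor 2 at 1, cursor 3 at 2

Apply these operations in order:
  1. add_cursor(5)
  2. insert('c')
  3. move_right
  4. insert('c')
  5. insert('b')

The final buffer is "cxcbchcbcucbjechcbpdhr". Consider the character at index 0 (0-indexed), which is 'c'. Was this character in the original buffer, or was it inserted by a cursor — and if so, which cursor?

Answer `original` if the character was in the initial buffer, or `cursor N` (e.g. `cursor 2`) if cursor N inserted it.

Answer: cursor 1

Derivation:
After op 1 (add_cursor(5)): buffer="xhujehpdhr" (len 10), cursors c1@0 c2@1 c3@2 c4@5, authorship ..........
After op 2 (insert('c')): buffer="cxchcujechpdhr" (len 14), cursors c1@1 c2@3 c3@5 c4@9, authorship 1.2.3...4.....
After op 3 (move_right): buffer="cxchcujechpdhr" (len 14), cursors c1@2 c2@4 c3@6 c4@10, authorship 1.2.3...4.....
After op 4 (insert('c')): buffer="cxcchccucjechcpdhr" (len 18), cursors c1@3 c2@6 c3@9 c4@14, authorship 1.12.23.3..4.4....
After op 5 (insert('b')): buffer="cxcbchcbcucbjechcbpdhr" (len 22), cursors c1@4 c2@8 c3@12 c4@18, authorship 1.112.223.33..4.44....
Authorship (.=original, N=cursor N): 1 . 1 1 2 . 2 2 3 . 3 3 . . 4 . 4 4 . . . .
Index 0: author = 1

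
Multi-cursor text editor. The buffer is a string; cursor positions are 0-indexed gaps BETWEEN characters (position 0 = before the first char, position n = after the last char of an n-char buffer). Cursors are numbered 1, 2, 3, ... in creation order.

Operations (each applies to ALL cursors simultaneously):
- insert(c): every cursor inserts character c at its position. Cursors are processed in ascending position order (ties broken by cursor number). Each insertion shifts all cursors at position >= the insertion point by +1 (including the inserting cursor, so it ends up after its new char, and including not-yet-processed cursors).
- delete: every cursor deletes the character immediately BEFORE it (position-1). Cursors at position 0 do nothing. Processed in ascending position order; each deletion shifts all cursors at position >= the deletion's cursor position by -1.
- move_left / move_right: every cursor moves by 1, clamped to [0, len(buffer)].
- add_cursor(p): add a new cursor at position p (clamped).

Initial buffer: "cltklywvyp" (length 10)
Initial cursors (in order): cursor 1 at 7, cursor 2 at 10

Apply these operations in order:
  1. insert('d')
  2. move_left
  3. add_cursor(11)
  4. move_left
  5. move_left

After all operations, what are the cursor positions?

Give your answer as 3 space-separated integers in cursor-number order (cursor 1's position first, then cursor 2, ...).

Answer: 5 9 9

Derivation:
After op 1 (insert('d')): buffer="cltklywdvypd" (len 12), cursors c1@8 c2@12, authorship .......1...2
After op 2 (move_left): buffer="cltklywdvypd" (len 12), cursors c1@7 c2@11, authorship .......1...2
After op 3 (add_cursor(11)): buffer="cltklywdvypd" (len 12), cursors c1@7 c2@11 c3@11, authorship .......1...2
After op 4 (move_left): buffer="cltklywdvypd" (len 12), cursors c1@6 c2@10 c3@10, authorship .......1...2
After op 5 (move_left): buffer="cltklywdvypd" (len 12), cursors c1@5 c2@9 c3@9, authorship .......1...2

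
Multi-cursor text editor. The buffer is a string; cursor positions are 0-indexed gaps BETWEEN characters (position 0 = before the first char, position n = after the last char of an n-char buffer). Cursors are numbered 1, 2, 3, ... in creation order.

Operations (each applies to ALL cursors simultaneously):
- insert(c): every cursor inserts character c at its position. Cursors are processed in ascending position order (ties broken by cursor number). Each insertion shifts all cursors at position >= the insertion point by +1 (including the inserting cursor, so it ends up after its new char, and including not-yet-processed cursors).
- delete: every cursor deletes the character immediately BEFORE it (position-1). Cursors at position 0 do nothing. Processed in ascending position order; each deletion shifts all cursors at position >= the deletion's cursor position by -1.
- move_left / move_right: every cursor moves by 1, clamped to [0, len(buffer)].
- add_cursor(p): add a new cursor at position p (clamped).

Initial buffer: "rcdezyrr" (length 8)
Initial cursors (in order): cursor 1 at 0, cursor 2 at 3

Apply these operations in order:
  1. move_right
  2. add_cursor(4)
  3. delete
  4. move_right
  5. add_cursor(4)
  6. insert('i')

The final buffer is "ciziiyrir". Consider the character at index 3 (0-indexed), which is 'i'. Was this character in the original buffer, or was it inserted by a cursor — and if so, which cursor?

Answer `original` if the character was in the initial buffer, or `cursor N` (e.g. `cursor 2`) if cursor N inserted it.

After op 1 (move_right): buffer="rcdezyrr" (len 8), cursors c1@1 c2@4, authorship ........
After op 2 (add_cursor(4)): buffer="rcdezyrr" (len 8), cursors c1@1 c2@4 c3@4, authorship ........
After op 3 (delete): buffer="czyrr" (len 5), cursors c1@0 c2@1 c3@1, authorship .....
After op 4 (move_right): buffer="czyrr" (len 5), cursors c1@1 c2@2 c3@2, authorship .....
After op 5 (add_cursor(4)): buffer="czyrr" (len 5), cursors c1@1 c2@2 c3@2 c4@4, authorship .....
After op 6 (insert('i')): buffer="ciziiyrir" (len 9), cursors c1@2 c2@5 c3@5 c4@8, authorship .1.23..4.
Authorship (.=original, N=cursor N): . 1 . 2 3 . . 4 .
Index 3: author = 2

Answer: cursor 2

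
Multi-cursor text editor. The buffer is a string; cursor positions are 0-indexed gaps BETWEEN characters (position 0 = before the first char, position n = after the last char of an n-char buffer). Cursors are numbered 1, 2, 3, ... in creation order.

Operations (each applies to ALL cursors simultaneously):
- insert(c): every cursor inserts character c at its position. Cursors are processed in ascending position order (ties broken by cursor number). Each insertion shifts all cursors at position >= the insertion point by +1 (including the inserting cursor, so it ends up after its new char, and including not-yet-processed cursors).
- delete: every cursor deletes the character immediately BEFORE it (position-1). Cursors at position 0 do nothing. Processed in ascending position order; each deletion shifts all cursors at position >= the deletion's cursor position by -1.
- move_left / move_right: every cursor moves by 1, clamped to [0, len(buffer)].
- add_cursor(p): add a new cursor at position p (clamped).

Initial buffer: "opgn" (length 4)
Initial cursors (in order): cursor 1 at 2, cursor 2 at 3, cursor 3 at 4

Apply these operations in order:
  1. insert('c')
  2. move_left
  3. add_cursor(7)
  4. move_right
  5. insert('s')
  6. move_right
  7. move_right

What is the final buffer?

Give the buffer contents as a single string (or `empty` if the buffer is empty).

After op 1 (insert('c')): buffer="opcgcnc" (len 7), cursors c1@3 c2@5 c3@7, authorship ..1.2.3
After op 2 (move_left): buffer="opcgcnc" (len 7), cursors c1@2 c2@4 c3@6, authorship ..1.2.3
After op 3 (add_cursor(7)): buffer="opcgcnc" (len 7), cursors c1@2 c2@4 c3@6 c4@7, authorship ..1.2.3
After op 4 (move_right): buffer="opcgcnc" (len 7), cursors c1@3 c2@5 c3@7 c4@7, authorship ..1.2.3
After op 5 (insert('s')): buffer="opcsgcsncss" (len 11), cursors c1@4 c2@7 c3@11 c4@11, authorship ..11.22.334
After op 6 (move_right): buffer="opcsgcsncss" (len 11), cursors c1@5 c2@8 c3@11 c4@11, authorship ..11.22.334
After op 7 (move_right): buffer="opcsgcsncss" (len 11), cursors c1@6 c2@9 c3@11 c4@11, authorship ..11.22.334

Answer: opcsgcsncss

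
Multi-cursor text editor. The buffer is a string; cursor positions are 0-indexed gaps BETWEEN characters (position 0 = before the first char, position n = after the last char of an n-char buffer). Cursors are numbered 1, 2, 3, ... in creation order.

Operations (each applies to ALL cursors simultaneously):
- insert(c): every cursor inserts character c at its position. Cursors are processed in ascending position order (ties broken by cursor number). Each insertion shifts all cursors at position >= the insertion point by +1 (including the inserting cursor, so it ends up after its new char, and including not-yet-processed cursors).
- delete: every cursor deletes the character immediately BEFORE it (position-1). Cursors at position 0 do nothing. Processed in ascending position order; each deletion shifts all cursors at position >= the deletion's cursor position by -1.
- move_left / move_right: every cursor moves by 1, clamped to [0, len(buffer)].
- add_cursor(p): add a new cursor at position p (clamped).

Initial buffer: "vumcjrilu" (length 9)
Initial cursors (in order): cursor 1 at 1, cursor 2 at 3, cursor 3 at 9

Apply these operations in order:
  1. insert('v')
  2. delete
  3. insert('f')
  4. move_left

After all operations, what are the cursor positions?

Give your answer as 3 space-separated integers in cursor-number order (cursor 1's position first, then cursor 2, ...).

After op 1 (insert('v')): buffer="vvumvcjriluv" (len 12), cursors c1@2 c2@5 c3@12, authorship .1..2......3
After op 2 (delete): buffer="vumcjrilu" (len 9), cursors c1@1 c2@3 c3@9, authorship .........
After op 3 (insert('f')): buffer="vfumfcjriluf" (len 12), cursors c1@2 c2@5 c3@12, authorship .1..2......3
After op 4 (move_left): buffer="vfumfcjriluf" (len 12), cursors c1@1 c2@4 c3@11, authorship .1..2......3

Answer: 1 4 11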